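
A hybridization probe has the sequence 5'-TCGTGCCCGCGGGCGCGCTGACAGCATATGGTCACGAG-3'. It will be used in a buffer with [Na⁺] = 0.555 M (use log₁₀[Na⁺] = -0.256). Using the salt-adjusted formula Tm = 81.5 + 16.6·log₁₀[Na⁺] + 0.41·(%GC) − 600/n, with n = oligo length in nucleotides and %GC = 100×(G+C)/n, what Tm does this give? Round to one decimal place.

89.5°C

Length n = 38. Base counts: T=6, G=14, C=12, A=6
G+C = 26, so %GC = 26/38 × 100 = 68.421%
Salt term: 16.6 × (-0.256) = -4.25
GC term: 0.41 × 68.421 = 28.053; length term: −600/38 = −15.789
Tm = 81.5 + (-4.25) + 28.053 − 15.789 = 89.514 → 89.5°C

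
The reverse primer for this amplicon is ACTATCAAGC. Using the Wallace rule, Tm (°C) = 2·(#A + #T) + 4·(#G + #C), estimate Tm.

28°C

Counting bases: T=2, A=4, G=1, C=3
AT pairs contribute 6, GC pairs contribute 4.
Tm = 2(6) + 4(4) = 12 + 16 = 28°C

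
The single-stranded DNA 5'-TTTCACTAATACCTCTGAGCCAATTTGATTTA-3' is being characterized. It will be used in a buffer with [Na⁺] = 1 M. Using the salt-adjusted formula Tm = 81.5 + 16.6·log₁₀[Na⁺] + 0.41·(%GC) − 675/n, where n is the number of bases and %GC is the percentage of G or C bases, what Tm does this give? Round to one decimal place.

73.2°C

Length n = 32. C=7, G=3, T=13, A=9
G+C = 10, so %GC = 10/32 × 100 = 31.25%
Salt term: 16.6 × (0) = 0
GC term: 0.41 × 31.25 = 12.812; length term: −675/32 = −21.094
Tm = 81.5 + (0) + 12.812 − 21.094 = 73.218 → 73.2°C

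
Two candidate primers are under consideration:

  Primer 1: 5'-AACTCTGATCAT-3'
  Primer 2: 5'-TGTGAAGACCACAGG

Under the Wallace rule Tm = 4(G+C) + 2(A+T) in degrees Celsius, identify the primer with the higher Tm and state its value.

Primer 1: A+T=8, G+C=4 → Tm = 2(8)+4(4) = 32°C
Primer 2: A+T=7, G+C=8 → Tm = 2(7)+4(8) = 46°C
32°C vs 46°C → primer 2 is higher.

Primer 2, 46°C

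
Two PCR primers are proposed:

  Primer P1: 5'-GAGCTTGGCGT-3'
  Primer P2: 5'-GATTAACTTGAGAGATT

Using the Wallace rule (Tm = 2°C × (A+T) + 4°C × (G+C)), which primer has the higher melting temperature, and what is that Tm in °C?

Primer P2, 44°C

Primer P1: A+T=4, G+C=7 → Tm = 2(4)+4(7) = 36°C
Primer P2: A+T=12, G+C=5 → Tm = 2(12)+4(5) = 44°C
36°C vs 44°C → primer P2 is higher.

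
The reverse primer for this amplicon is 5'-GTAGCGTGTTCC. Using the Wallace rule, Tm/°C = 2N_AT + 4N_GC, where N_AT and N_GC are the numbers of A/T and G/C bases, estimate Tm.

T=4, G=4, A=1, C=3
AT pairs contribute 5, GC pairs contribute 7.
Tm = 4·7 + 2·5 = 28 + 10 = 38°C

38°C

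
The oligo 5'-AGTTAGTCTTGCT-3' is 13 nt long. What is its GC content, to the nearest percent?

Base counts: C=2, T=6, G=3, A=2
G+C = 3 + 2 = 5 out of 13 bases
%GC = 5/13 × 100 = 38.46% ≈ 38%

38%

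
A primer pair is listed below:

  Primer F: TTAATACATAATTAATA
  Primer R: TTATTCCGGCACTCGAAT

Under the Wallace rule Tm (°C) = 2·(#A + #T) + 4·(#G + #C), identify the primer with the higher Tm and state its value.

Primer F: A+T=16, G+C=1 → Tm = 2(16)+4(1) = 36°C
Primer R: A+T=10, G+C=8 → Tm = 2(10)+4(8) = 52°C
36°C vs 52°C → primer R is higher.

Primer R, 52°C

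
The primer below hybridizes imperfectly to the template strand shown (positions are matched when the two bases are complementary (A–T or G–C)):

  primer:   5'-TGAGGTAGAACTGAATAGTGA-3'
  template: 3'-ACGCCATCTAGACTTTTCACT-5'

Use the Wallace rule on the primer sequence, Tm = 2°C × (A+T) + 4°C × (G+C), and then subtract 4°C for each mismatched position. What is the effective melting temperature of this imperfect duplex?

Primer base counts: A=8, T=5, G=7, C=1 → A+T=13, G+C=8
Perfect-match Tm = 2(13) + 4(8) = 26 + 32 = 58°C
Mismatches (positions where the bases are not complementary): 3 (at positions 3, 10, 16)
Effective Tm = 58 − 3×4 = 58 − 12 = 46°C

46°C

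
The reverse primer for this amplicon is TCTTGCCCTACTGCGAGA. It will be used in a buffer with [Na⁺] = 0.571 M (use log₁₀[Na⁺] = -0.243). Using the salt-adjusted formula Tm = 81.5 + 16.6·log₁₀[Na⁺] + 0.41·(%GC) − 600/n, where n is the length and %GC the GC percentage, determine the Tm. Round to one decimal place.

Length n = 18. Counting bases: G=4, A=3, T=5, C=6
G+C = 10, so %GC = 10/18 × 100 = 55.556%
Salt term: 16.6 × (-0.243) = -4.034
GC term: 0.41 × 55.556 = 22.778; length term: −600/18 = −33.333
Tm = 81.5 + (-4.034) + 22.778 − 33.333 = 66.911 → 66.9°C

66.9°C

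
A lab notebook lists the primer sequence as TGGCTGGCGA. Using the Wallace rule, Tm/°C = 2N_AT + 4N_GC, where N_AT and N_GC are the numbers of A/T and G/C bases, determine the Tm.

34°C

Counting bases: A=1, C=2, G=5, T=2
So N_AT = 3 and N_GC = 7.
Tm = 4·7 + 2·3 = 28 + 6 = 34°C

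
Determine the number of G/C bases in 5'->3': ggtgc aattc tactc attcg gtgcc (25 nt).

Counting bases: C=7, G=6, A=4, T=8
Total G or C: 6 + 7 = 13

13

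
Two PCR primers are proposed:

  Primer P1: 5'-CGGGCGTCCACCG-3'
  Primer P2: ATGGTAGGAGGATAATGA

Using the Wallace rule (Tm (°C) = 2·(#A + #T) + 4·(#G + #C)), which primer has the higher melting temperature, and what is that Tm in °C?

Primer P2, 50°C

Primer P1: A+T=2, G+C=11 → Tm = 2(2)+4(11) = 48°C
Primer P2: A+T=11, G+C=7 → Tm = 2(11)+4(7) = 50°C
48°C vs 50°C → primer P2 is higher.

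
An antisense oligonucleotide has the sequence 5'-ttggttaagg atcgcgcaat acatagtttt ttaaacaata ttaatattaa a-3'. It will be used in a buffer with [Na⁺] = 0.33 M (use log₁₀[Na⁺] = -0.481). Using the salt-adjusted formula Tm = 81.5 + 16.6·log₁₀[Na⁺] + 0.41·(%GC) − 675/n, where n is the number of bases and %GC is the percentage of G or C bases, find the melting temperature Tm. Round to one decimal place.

69.9°C

Length n = 51. T=19, G=7, A=20, C=5
G+C = 12, so %GC = 12/51 × 100 = 23.529%
Salt term: 16.6 × (-0.481) = -7.985
GC term: 0.41 × 23.529 = 9.647; length term: −675/51 = −13.235
Tm = 81.5 + (-7.985) + 9.647 − 13.235 = 69.927 → 69.9°C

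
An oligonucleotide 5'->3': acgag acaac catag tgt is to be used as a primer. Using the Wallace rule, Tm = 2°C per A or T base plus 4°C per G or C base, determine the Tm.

52°C

Counting bases: G=4, A=7, T=3, C=4
A+T = 10, G+C = 8
Tm = 4·8 + 2·10 = 32 + 20 = 52°C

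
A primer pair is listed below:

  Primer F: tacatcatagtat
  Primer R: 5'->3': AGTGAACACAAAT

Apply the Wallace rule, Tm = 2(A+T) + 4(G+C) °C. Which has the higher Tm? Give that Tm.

Primer F: A+T=10, G+C=3 → Tm = 2(10)+4(3) = 32°C
Primer R: A+T=9, G+C=4 → Tm = 2(9)+4(4) = 34°C
32°C vs 34°C → primer R is higher.

Primer R, 34°C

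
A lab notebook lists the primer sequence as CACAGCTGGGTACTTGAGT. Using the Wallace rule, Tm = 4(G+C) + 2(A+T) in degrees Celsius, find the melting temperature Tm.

T=5, G=6, C=4, A=4
A+T = 9, G+C = 10
Tm = 2(9) + 4(10) = 18 + 40 = 58°C

58°C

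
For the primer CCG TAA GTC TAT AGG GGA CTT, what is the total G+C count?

10

Scanning the sequence gives G=6, A=5, C=4, T=6.
G+C = 6 + 4 = 10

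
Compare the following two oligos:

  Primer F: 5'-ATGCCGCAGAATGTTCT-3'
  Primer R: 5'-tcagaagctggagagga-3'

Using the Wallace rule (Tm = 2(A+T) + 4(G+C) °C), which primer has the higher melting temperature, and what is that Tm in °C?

Primer F: A+T=9, G+C=8 → Tm = 2(9)+4(8) = 50°C
Primer R: A+T=8, G+C=9 → Tm = 2(8)+4(9) = 52°C
50°C vs 52°C → primer R is higher.

Primer R, 52°C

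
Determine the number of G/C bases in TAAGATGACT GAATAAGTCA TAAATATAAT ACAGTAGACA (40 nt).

Scanning the sequence gives C=4, A=20, T=10, G=6.
G+C = 6 + 4 = 10

10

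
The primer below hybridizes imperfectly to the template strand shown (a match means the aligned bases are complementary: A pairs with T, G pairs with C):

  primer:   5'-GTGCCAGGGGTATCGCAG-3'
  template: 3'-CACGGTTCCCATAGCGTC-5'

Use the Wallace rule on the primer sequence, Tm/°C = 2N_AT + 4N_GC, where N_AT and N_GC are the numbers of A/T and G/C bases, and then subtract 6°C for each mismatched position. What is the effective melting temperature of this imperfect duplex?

54°C

Primer base counts: A=3, T=3, G=8, C=4 → A+T=6, G+C=12
Perfect-match Tm = 2(6) + 4(12) = 12 + 48 = 60°C
Mismatches (positions where the bases are not complementary): 1 (at position 7)
Effective Tm = 60 − 1×6 = 60 − 6 = 54°C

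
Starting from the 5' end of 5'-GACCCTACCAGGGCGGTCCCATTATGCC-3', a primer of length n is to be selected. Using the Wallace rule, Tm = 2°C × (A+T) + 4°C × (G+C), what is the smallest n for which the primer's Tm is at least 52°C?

n = 15

First 14 bases: GACCCTACCAGGGC → Tm = 48°C (< 52°C)
First 15 bases: GACCCTACCAGGGCG → Tm = 52°C (≥ 52°C)
Since every base adds ≥2°C, Tm only increases with n, so the threshold is first crossed at n = 15.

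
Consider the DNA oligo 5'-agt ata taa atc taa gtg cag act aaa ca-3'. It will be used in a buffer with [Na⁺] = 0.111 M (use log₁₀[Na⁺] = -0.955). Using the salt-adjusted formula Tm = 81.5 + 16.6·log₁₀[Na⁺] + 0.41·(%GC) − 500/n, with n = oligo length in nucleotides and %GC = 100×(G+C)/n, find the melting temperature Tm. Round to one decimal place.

59.7°C

Length n = 29. C=4, T=7, A=14, G=4
G+C = 8, so %GC = 8/29 × 100 = 27.586%
Salt term: 16.6 × (-0.955) = -15.853
GC term: 0.41 × 27.586 = 11.31; length term: −500/29 = −17.241
Tm = 81.5 + (-15.853) + 11.31 − 17.241 = 59.716 → 59.7°C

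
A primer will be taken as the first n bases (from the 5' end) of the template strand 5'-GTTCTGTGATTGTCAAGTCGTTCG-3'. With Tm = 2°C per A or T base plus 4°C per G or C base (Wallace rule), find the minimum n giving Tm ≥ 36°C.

n = 13

First 12 bases: GTTCTGTGATTG → Tm = 34°C (< 36°C)
First 13 bases: GTTCTGTGATTGT → Tm = 36°C (≥ 36°C)
Since every base adds ≥2°C, Tm only increases with n, so the threshold is first crossed at n = 13.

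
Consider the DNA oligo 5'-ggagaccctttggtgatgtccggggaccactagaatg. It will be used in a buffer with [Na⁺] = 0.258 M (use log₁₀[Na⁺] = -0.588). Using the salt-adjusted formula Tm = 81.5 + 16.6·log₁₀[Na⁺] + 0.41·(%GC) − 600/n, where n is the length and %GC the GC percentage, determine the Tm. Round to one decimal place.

Length n = 37. Scanning the sequence gives G=13, A=8, T=8, C=8.
G+C = 21, so %GC = 21/37 × 100 = 56.757%
Salt term: 16.6 × (-0.588) = -9.761
GC term: 0.41 × 56.757 = 23.27; length term: −600/37 = −16.216
Tm = 81.5 + (-9.761) + 23.27 − 16.216 = 78.793 → 78.8°C

78.8°C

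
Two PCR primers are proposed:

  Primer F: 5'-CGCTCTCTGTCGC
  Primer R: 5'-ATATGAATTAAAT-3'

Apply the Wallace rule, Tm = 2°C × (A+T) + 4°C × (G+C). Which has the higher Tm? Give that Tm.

Primer F: A+T=4, G+C=9 → Tm = 2(4)+4(9) = 44°C
Primer R: A+T=12, G+C=1 → Tm = 2(12)+4(1) = 28°C
44°C vs 28°C → primer F is higher.

Primer F, 44°C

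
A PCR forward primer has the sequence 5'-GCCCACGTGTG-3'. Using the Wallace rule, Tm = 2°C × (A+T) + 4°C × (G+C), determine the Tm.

38°C

Counting bases: C=4, T=2, G=4, A=1
AT pairs contribute 3, GC pairs contribute 8.
Tm = 4·8 + 2·3 = 32 + 6 = 38°C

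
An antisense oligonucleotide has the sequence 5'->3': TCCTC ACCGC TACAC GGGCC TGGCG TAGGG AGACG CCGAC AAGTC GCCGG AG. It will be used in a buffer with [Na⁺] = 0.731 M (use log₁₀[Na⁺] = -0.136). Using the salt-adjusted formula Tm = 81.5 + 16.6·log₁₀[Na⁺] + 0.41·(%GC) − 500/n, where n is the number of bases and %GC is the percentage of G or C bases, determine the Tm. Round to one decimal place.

98.0°C

Length n = 52. Counting bases: C=18, G=18, T=6, A=10
G+C = 36, so %GC = 36/52 × 100 = 69.231%
Salt term: 16.6 × (-0.136) = -2.258
GC term: 0.41 × 69.231 = 28.385; length term: −500/52 = −9.615
Tm = 81.5 + (-2.258) + 28.385 − 9.615 = 98.012 → 98.0°C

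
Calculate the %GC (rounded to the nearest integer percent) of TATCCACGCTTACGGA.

50%

Scanning the sequence gives T=4, C=5, G=3, A=4.
G+C = 3 + 5 = 8 out of 16 bases
%GC = 8/16 × 100 = 50% ≈ 50%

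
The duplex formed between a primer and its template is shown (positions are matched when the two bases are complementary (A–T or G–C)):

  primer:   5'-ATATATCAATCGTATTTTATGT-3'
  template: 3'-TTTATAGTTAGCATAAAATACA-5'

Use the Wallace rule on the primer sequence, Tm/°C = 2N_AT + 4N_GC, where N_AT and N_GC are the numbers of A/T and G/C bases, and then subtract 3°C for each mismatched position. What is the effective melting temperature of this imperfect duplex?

49°C

Primer base counts: A=7, T=11, G=2, C=2 → A+T=18, G+C=4
Perfect-match Tm = 2(18) + 4(4) = 36 + 16 = 52°C
Mismatches (positions where the bases are not complementary): 1 (at position 2)
Effective Tm = 52 − 1×3 = 52 − 3 = 49°C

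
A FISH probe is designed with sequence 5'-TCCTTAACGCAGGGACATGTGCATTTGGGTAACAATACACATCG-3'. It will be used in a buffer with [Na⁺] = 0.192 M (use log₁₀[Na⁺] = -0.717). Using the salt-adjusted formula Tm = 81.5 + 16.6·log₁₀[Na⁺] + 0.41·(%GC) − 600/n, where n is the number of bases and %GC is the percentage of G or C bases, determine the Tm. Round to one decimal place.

Length n = 44. G=10, A=13, T=11, C=10
G+C = 20, so %GC = 20/44 × 100 = 45.455%
Salt term: 16.6 × (-0.717) = -11.902
GC term: 0.41 × 45.455 = 18.637; length term: −600/44 = −13.636
Tm = 81.5 + (-11.902) + 18.637 − 13.636 = 74.599 → 74.6°C

74.6°C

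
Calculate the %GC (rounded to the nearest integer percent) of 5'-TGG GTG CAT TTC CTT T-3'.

A=1, G=4, C=3, T=8
G+C = 4 + 3 = 7 out of 16 bases
%GC = 7/16 × 100 = 43.75% ≈ 44%

44%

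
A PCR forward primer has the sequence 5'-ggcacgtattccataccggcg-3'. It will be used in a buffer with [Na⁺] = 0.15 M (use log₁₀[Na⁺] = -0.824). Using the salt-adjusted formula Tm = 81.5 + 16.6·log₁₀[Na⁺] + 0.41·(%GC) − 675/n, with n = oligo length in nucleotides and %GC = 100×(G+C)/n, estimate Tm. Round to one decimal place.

Length n = 21. A=4, G=6, C=7, T=4
G+C = 13, so %GC = 13/21 × 100 = 61.905%
Salt term: 16.6 × (-0.824) = -13.678
GC term: 0.41 × 61.905 = 25.381; length term: −675/21 = −32.143
Tm = 81.5 + (-13.678) + 25.381 − 32.143 = 61.06 → 61.1°C

61.1°C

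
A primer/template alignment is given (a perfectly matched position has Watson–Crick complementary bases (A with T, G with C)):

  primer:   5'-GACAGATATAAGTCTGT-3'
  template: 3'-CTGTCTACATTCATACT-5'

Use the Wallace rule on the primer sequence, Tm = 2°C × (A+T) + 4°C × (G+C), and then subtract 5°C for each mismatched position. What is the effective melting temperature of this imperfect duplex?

31°C

Primer base counts: A=6, T=5, G=4, C=2 → A+T=11, G+C=6
Perfect-match Tm = 2(11) + 4(6) = 22 + 24 = 46°C
Mismatches (positions where the bases are not complementary): 3 (at positions 8, 14, 17)
Effective Tm = 46 − 3×5 = 46 − 15 = 31°C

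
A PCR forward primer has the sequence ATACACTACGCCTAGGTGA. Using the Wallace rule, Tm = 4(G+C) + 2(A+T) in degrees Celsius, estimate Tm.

Base counts: C=5, T=4, G=4, A=6
AT pairs contribute 10, GC pairs contribute 9.
Tm = 2(10) + 4(9) = 20 + 36 = 56°C

56°C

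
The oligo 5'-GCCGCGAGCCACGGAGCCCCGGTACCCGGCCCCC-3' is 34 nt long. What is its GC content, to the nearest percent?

Counting bases: A=4, C=18, T=1, G=11
G+C = 11 + 18 = 29 out of 34 bases
%GC = 29/34 × 100 = 85.29% ≈ 85%

85%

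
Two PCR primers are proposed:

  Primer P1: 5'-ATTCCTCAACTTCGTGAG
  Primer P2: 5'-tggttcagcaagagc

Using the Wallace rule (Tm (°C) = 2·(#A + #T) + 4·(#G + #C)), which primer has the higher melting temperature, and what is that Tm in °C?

Primer P1: A+T=10, G+C=8 → Tm = 2(10)+4(8) = 52°C
Primer P2: A+T=7, G+C=8 → Tm = 2(7)+4(8) = 46°C
52°C vs 46°C → primer P1 is higher.

Primer P1, 52°C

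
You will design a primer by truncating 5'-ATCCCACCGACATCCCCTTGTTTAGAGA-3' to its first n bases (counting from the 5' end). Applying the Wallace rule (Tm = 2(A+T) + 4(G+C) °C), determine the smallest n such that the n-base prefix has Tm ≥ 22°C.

First 6 bases: ATCCCA → Tm = 18°C (< 22°C)
First 7 bases: ATCCCAC → Tm = 22°C (≥ 22°C)
Each additional base adds 2°C (A/T) or 4°C (G/C), so Tm is non-decreasing in n; n = 7 is the first length to reach 22°C.

n = 7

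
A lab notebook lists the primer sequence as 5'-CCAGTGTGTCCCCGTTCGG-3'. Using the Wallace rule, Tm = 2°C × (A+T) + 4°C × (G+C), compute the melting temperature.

64°C

Counting bases: T=5, A=1, C=7, G=6
AT pairs contribute 6, GC pairs contribute 13.
Tm = 2(6) + 4(13) = 12 + 52 = 64°C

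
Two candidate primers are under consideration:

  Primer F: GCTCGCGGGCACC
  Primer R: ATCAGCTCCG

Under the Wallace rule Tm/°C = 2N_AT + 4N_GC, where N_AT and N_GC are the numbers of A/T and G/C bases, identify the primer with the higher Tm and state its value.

Primer F, 48°C

Primer F: A+T=2, G+C=11 → Tm = 2(2)+4(11) = 48°C
Primer R: A+T=4, G+C=6 → Tm = 2(4)+4(6) = 32°C
48°C vs 32°C → primer F is higher.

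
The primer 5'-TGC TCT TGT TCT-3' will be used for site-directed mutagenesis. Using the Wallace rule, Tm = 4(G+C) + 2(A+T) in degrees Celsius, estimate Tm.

Base counts: G=2, A=0, T=7, C=3
A+T = 7, G+C = 5
Tm = 2×7 + 4×5 = 34°C

34°C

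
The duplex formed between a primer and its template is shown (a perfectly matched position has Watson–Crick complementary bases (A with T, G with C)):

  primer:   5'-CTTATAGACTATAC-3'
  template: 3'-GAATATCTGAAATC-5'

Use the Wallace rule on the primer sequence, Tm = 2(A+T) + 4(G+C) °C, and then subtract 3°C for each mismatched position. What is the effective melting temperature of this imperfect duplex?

30°C

Primer base counts: A=5, T=5, G=1, C=3 → A+T=10, G+C=4
Perfect-match Tm = 2(10) + 4(4) = 20 + 16 = 36°C
Mismatches (positions where the bases are not complementary): 2 (at positions 11, 14)
Effective Tm = 36 − 2×3 = 36 − 6 = 30°C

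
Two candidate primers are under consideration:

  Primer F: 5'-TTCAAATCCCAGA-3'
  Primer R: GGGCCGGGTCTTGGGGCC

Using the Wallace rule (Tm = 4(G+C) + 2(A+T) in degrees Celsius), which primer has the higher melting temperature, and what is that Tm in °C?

Primer R, 66°C

Primer F: A+T=8, G+C=5 → Tm = 2(8)+4(5) = 36°C
Primer R: A+T=3, G+C=15 → Tm = 2(3)+4(15) = 66°C
36°C vs 66°C → primer R is higher.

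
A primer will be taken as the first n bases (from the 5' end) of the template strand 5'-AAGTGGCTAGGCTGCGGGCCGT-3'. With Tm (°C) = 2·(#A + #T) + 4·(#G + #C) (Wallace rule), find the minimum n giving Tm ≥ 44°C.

First 13 bases: AAGTGGCTAGGCT → Tm = 40°C (< 44°C)
First 14 bases: AAGTGGCTAGGCTG → Tm = 44°C (≥ 44°C)
Since every base adds ≥2°C, Tm only increases with n, so the threshold is first crossed at n = 14.

n = 14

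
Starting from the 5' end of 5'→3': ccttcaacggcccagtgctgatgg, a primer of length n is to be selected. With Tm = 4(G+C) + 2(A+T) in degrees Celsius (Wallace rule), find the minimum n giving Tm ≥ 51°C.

First 15 bases: CCTTCAACGGCCCAG → Tm = 50°C (< 51°C)
First 16 bases: CCTTCAACGGCCCAGT → Tm = 52°C (≥ 51°C)
Since every base adds ≥2°C, Tm only increases with n, so the threshold is first crossed at n = 16.

n = 16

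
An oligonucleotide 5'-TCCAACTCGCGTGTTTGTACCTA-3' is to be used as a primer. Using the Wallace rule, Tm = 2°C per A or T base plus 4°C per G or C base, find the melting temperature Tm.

Scanning the sequence gives T=8, C=7, A=4, G=4.
So N_AT = 12 and N_GC = 11.
Tm = 4·11 + 2·12 = 44 + 24 = 68°C

68°C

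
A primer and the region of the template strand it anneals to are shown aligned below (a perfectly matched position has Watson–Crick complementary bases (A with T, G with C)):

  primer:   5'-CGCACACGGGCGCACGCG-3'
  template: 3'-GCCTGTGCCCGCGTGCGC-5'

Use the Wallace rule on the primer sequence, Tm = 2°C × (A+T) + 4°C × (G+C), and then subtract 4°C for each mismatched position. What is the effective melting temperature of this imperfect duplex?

62°C

Primer base counts: A=3, T=0, G=7, C=8 → A+T=3, G+C=15
Perfect-match Tm = 2(3) + 4(15) = 6 + 60 = 66°C
Mismatches (positions where the bases are not complementary): 1 (at position 3)
Effective Tm = 66 − 1×4 = 66 − 4 = 62°C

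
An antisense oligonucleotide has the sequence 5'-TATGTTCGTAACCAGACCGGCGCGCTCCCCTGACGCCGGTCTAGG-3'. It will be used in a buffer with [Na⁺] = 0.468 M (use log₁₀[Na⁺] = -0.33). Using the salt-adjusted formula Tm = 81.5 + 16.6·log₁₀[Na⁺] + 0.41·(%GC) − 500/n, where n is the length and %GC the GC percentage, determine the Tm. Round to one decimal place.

Length n = 45. Counting bases: C=16, G=13, T=9, A=7
G+C = 29, so %GC = 29/45 × 100 = 64.444%
Salt term: 16.6 × (-0.33) = -5.478
GC term: 0.41 × 64.444 = 26.422; length term: −500/45 = −11.111
Tm = 81.5 + (-5.478) + 26.422 − 11.111 = 91.333 → 91.3°C

91.3°C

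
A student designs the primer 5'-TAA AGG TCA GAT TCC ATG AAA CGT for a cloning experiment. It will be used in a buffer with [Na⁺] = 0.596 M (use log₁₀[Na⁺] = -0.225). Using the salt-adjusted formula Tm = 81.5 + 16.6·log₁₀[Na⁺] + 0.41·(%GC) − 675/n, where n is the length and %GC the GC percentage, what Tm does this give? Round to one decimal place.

65.0°C

Length n = 24. Counting bases: A=9, C=4, G=5, T=6
G+C = 9, so %GC = 9/24 × 100 = 37.5%
Salt term: 16.6 × (-0.225) = -3.735
GC term: 0.41 × 37.5 = 15.375; length term: −675/24 = −28.125
Tm = 81.5 + (-3.735) + 15.375 − 28.125 = 65.015 → 65.0°C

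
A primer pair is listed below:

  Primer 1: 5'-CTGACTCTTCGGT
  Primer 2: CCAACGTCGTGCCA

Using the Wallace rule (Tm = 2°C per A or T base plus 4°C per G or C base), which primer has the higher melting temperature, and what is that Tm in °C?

Primer 2, 46°C

Primer 1: A+T=6, G+C=7 → Tm = 2(6)+4(7) = 40°C
Primer 2: A+T=5, G+C=9 → Tm = 2(5)+4(9) = 46°C
40°C vs 46°C → primer 2 is higher.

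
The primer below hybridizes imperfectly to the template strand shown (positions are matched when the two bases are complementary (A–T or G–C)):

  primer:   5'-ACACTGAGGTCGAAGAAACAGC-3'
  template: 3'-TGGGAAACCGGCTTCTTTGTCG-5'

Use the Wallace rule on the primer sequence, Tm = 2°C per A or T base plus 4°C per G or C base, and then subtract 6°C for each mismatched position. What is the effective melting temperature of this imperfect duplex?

Primer base counts: A=9, T=2, G=6, C=5 → A+T=11, G+C=11
Perfect-match Tm = 2(11) + 4(11) = 22 + 44 = 66°C
Mismatches (positions where the bases are not complementary): 4 (at positions 3, 6, 7, 10)
Effective Tm = 66 − 4×6 = 66 − 24 = 42°C

42°C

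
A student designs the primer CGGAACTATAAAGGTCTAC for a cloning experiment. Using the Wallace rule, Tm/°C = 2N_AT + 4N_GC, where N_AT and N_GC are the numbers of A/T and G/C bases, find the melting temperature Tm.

Base counts: C=4, T=4, A=7, G=4
A+T = 11, G+C = 8
Tm = 2(11) + 4(8) = 22 + 32 = 54°C

54°C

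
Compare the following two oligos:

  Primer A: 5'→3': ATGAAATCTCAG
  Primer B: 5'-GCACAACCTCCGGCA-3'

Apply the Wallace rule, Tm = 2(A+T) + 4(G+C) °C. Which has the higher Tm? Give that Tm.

Primer A: A+T=8, G+C=4 → Tm = 2(8)+4(4) = 32°C
Primer B: A+T=5, G+C=10 → Tm = 2(5)+4(10) = 50°C
32°C vs 50°C → primer B is higher.

Primer B, 50°C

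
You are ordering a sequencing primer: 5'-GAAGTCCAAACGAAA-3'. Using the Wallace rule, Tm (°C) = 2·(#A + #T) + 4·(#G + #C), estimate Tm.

42°C

Counting bases: C=3, A=8, T=1, G=3
AT pairs contribute 9, GC pairs contribute 6.
Tm = 4·6 + 2·9 = 24 + 18 = 42°C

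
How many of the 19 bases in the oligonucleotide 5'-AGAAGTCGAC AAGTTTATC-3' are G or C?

7

Counting bases: A=7, C=3, T=5, G=4
Total G or C: 4 + 3 = 7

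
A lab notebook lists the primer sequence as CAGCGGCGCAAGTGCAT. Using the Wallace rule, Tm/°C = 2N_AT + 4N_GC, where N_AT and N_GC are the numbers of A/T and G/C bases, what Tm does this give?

56°C

Counting bases: C=5, A=4, G=6, T=2
A+T = 6, G+C = 11
Tm = 2×6 + 4×11 = 56°C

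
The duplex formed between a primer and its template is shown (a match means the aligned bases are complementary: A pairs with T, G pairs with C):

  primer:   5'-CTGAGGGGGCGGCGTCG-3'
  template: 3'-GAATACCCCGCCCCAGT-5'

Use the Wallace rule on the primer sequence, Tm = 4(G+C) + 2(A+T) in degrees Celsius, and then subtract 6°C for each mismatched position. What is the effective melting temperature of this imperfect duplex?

Primer base counts: A=1, T=2, G=10, C=4 → A+T=3, G+C=14
Perfect-match Tm = 2(3) + 4(14) = 6 + 56 = 62°C
Mismatches (positions where the bases are not complementary): 4 (at positions 3, 5, 13, 17)
Effective Tm = 62 − 4×6 = 62 − 24 = 38°C

38°C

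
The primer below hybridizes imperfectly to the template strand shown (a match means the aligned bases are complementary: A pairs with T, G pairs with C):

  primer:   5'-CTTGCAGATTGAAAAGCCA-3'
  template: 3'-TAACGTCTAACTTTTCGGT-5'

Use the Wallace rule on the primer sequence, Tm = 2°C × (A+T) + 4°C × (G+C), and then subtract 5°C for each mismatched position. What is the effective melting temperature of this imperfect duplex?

49°C

Primer base counts: A=7, T=4, G=4, C=4 → A+T=11, G+C=8
Perfect-match Tm = 2(11) + 4(8) = 22 + 32 = 54°C
Mismatches (positions where the bases are not complementary): 1 (at position 1)
Effective Tm = 54 − 1×5 = 54 − 5 = 49°C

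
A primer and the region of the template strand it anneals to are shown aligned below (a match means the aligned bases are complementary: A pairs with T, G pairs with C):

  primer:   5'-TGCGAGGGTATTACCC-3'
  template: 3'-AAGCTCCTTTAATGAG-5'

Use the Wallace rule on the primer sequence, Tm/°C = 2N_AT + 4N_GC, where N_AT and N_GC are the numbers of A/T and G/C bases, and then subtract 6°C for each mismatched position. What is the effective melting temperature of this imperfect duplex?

26°C

Primer base counts: A=3, T=4, G=5, C=4 → A+T=7, G+C=9
Perfect-match Tm = 2(7) + 4(9) = 14 + 36 = 50°C
Mismatches (positions where the bases are not complementary): 4 (at positions 2, 8, 9, 15)
Effective Tm = 50 − 4×6 = 50 − 24 = 26°C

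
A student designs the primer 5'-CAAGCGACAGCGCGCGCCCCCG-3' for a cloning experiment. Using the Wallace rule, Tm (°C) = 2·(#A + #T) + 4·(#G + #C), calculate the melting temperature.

80°C

Base counts: C=11, A=4, T=0, G=7
A+T = 4, G+C = 18
Tm = 2(4) + 4(18) = 8 + 72 = 80°C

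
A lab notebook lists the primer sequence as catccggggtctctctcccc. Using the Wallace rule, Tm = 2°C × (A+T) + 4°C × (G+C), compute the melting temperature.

68°C

Counting bases: T=5, G=4, C=10, A=1
A+T = 6, G+C = 14
Tm = 2(6) + 4(14) = 12 + 56 = 68°C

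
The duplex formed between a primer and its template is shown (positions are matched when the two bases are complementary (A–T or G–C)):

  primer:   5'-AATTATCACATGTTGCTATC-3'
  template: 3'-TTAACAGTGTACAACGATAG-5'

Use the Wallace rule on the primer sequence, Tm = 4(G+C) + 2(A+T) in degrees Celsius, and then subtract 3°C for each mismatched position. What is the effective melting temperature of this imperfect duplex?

Primer base counts: A=6, T=8, G=2, C=4 → A+T=14, G+C=6
Perfect-match Tm = 2(14) + 4(6) = 28 + 24 = 52°C
Mismatches (positions where the bases are not complementary): 1 (at position 5)
Effective Tm = 52 − 1×3 = 52 − 3 = 49°C

49°C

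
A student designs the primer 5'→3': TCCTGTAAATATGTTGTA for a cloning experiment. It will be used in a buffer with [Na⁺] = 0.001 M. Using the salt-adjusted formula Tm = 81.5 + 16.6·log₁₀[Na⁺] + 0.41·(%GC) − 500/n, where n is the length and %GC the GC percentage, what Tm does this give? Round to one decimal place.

Length n = 18. Scanning the sequence gives G=3, T=8, C=2, A=5.
G+C = 5, so %GC = 5/18 × 100 = 27.778%
Salt term: 16.6 × (-3) = -49.8
GC term: 0.41 × 27.778 = 11.389; length term: −500/18 = −27.778
Tm = 81.5 + (-49.8) + 11.389 − 27.778 = 15.311 → 15.3°C

15.3°C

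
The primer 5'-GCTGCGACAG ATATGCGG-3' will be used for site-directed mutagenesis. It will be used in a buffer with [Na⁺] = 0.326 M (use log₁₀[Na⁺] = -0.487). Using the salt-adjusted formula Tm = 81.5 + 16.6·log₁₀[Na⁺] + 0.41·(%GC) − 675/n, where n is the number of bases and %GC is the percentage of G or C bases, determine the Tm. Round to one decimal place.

61.0°C

Length n = 18. Base counts: A=4, T=3, C=4, G=7
G+C = 11, so %GC = 11/18 × 100 = 61.111%
Salt term: 16.6 × (-0.487) = -8.084
GC term: 0.41 × 61.111 = 25.056; length term: −675/18 = −37.5
Tm = 81.5 + (-8.084) + 25.056 − 37.5 = 60.972 → 61.0°C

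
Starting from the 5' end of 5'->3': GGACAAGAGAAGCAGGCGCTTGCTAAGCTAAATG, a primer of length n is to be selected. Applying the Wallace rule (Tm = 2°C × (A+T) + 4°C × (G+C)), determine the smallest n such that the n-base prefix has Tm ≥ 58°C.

n = 18

First 17 bases: GGACAAGAGAAGCAGGC → Tm = 54°C (< 58°C)
First 18 bases: GGACAAGAGAAGCAGGCG → Tm = 58°C (≥ 58°C)
Each additional base adds 2°C (A/T) or 4°C (G/C), so Tm is non-decreasing in n; n = 18 is the first length to reach 58°C.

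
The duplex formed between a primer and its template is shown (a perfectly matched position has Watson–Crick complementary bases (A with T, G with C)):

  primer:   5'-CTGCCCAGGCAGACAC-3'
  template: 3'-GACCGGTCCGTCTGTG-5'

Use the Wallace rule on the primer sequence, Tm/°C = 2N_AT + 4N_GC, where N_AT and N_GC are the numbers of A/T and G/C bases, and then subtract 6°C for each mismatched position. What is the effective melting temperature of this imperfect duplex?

Primer base counts: A=4, T=1, G=4, C=7 → A+T=5, G+C=11
Perfect-match Tm = 2(5) + 4(11) = 10 + 44 = 54°C
Mismatches (positions where the bases are not complementary): 1 (at position 4)
Effective Tm = 54 − 1×6 = 54 − 6 = 48°C

48°C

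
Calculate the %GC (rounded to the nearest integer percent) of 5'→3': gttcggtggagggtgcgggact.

Base counts: C=3, G=12, T=5, A=2
G+C = 12 + 3 = 15 out of 22 bases
%GC = 15/22 × 100 = 68.18% ≈ 68%

68%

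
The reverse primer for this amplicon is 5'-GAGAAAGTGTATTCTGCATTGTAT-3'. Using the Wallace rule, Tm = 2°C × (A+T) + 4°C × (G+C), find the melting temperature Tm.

Scanning the sequence gives C=2, G=6, A=7, T=9.
So N_AT = 16 and N_GC = 8.
Tm = 2(16) + 4(8) = 32 + 32 = 64°C

64°C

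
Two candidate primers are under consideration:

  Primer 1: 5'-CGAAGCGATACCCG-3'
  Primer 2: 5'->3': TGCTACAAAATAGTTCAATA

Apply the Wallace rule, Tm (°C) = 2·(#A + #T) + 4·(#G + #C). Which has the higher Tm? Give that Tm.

Primer 2, 50°C

Primer 1: A+T=5, G+C=9 → Tm = 2(5)+4(9) = 46°C
Primer 2: A+T=15, G+C=5 → Tm = 2(15)+4(5) = 50°C
46°C vs 50°C → primer 2 is higher.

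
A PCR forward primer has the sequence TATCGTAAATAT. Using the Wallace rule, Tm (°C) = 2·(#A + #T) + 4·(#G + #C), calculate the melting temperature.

28°C

Base counts: T=5, A=5, G=1, C=1
AT pairs contribute 10, GC pairs contribute 2.
Tm = 4·2 + 2·10 = 8 + 20 = 28°C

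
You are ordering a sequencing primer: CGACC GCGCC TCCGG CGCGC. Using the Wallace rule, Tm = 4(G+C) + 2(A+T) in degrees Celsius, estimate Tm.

Counting bases: A=1, T=1, C=11, G=7
A+T = 2, G+C = 18
Tm = 4·18 + 2·2 = 72 + 4 = 76°C

76°C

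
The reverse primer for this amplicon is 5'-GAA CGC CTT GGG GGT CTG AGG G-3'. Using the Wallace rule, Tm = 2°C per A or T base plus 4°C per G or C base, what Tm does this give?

74°C

T=4, G=11, C=4, A=3
So N_AT = 7 and N_GC = 15.
Tm = 2×7 + 4×15 = 74°C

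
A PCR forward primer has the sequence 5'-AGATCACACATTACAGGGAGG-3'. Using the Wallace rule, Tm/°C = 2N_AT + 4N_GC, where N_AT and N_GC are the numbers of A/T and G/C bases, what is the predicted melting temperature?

62°C

T=3, G=6, A=8, C=4
So N_AT = 11 and N_GC = 10.
Tm = 2(11) + 4(10) = 22 + 40 = 62°C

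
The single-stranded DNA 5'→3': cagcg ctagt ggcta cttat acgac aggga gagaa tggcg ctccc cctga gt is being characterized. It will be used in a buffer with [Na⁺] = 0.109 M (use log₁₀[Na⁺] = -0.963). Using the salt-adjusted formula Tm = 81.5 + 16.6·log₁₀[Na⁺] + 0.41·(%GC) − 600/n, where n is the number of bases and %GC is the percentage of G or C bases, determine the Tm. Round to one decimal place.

Length n = 52. Scanning the sequence gives C=14, T=10, G=16, A=12.
G+C = 30, so %GC = 30/52 × 100 = 57.692%
Salt term: 16.6 × (-0.963) = -15.986
GC term: 0.41 × 57.692 = 23.654; length term: −600/52 = −11.538
Tm = 81.5 + (-15.986) + 23.654 − 11.538 = 77.63 → 77.6°C

77.6°C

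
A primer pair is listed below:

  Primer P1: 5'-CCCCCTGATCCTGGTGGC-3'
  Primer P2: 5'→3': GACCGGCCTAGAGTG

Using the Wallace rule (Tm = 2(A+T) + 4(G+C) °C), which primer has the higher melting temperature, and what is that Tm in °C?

Primer P1, 62°C

Primer P1: A+T=5, G+C=13 → Tm = 2(5)+4(13) = 62°C
Primer P2: A+T=5, G+C=10 → Tm = 2(5)+4(10) = 50°C
62°C vs 50°C → primer P1 is higher.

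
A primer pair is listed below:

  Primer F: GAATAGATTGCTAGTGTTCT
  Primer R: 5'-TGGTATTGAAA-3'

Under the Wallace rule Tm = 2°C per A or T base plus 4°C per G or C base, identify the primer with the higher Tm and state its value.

Primer F, 54°C

Primer F: A+T=13, G+C=7 → Tm = 2(13)+4(7) = 54°C
Primer R: A+T=8, G+C=3 → Tm = 2(8)+4(3) = 28°C
54°C vs 28°C → primer F is higher.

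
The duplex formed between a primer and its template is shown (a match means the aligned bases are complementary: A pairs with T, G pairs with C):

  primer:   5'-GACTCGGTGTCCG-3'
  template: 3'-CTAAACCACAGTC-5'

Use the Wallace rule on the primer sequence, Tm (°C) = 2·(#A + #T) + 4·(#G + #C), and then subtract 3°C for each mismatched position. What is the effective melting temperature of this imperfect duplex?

35°C

Primer base counts: A=1, T=3, G=5, C=4 → A+T=4, G+C=9
Perfect-match Tm = 2(4) + 4(9) = 8 + 36 = 44°C
Mismatches (positions where the bases are not complementary): 3 (at positions 3, 5, 12)
Effective Tm = 44 − 3×3 = 44 − 9 = 35°C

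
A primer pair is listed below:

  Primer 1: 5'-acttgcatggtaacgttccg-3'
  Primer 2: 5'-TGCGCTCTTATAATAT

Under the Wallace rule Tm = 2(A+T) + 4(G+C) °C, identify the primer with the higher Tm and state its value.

Primer 1, 60°C

Primer 1: A+T=10, G+C=10 → Tm = 2(10)+4(10) = 60°C
Primer 2: A+T=11, G+C=5 → Tm = 2(11)+4(5) = 42°C
60°C vs 42°C → primer 1 is higher.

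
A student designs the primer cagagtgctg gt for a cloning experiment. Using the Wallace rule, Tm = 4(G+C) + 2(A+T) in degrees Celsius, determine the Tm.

38°C

Counting bases: G=5, C=2, A=2, T=3
AT pairs contribute 5, GC pairs contribute 7.
Tm = 2×5 + 4×7 = 38°C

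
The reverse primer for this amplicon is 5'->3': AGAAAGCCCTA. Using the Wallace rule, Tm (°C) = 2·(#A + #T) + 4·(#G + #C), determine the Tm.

Counting bases: G=2, A=5, T=1, C=3
AT pairs contribute 6, GC pairs contribute 5.
Tm = 4·5 + 2·6 = 20 + 12 = 32°C

32°C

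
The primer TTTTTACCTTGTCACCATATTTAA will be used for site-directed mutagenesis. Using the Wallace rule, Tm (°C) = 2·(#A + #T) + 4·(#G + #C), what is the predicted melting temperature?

Base counts: T=12, A=6, C=5, G=1
A+T = 18, G+C = 6
Tm = 2(18) + 4(6) = 36 + 24 = 60°C

60°C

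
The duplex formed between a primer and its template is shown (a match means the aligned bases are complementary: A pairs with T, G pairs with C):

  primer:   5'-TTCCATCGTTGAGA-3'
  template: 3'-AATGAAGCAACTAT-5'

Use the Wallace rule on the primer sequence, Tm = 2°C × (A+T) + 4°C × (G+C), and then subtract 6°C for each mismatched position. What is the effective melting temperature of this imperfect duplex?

Primer base counts: A=3, T=5, G=3, C=3 → A+T=8, G+C=6
Perfect-match Tm = 2(8) + 4(6) = 16 + 24 = 40°C
Mismatches (positions where the bases are not complementary): 3 (at positions 3, 5, 13)
Effective Tm = 40 − 3×6 = 40 − 18 = 22°C

22°C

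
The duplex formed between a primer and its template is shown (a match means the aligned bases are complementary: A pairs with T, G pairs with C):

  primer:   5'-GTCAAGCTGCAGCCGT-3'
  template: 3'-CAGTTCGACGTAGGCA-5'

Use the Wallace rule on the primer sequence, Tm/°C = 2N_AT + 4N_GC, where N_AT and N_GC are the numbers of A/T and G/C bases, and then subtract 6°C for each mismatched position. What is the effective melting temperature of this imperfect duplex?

Primer base counts: A=3, T=3, G=5, C=5 → A+T=6, G+C=10
Perfect-match Tm = 2(6) + 4(10) = 12 + 40 = 52°C
Mismatches (positions where the bases are not complementary): 1 (at position 12)
Effective Tm = 52 − 1×6 = 52 − 6 = 46°C

46°C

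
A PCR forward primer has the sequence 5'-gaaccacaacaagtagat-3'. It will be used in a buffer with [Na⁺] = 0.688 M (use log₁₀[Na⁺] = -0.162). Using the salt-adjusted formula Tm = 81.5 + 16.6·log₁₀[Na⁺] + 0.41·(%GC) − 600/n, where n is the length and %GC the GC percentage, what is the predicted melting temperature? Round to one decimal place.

61.4°C

Length n = 18. Scanning the sequence gives G=3, C=4, A=9, T=2.
G+C = 7, so %GC = 7/18 × 100 = 38.889%
Salt term: 16.6 × (-0.162) = -2.689
GC term: 0.41 × 38.889 = 15.944; length term: −600/18 = −33.333
Tm = 81.5 + (-2.689) + 15.944 − 33.333 = 61.422 → 61.4°C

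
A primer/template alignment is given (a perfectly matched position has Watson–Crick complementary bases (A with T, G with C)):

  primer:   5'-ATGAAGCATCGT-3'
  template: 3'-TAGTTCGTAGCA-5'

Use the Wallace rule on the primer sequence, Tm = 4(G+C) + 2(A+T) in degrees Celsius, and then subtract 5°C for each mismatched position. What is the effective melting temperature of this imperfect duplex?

Primer base counts: A=4, T=3, G=3, C=2 → A+T=7, G+C=5
Perfect-match Tm = 2(7) + 4(5) = 14 + 20 = 34°C
Mismatches (positions where the bases are not complementary): 1 (at position 3)
Effective Tm = 34 − 1×5 = 34 − 5 = 29°C

29°C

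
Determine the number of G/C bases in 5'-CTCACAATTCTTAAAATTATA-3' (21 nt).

4

T=8, C=4, A=9, G=0
Total G or C: 0 + 4 = 4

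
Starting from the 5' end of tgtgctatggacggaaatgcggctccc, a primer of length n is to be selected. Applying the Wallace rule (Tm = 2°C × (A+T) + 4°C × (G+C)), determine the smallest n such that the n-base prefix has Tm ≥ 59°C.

n = 20

First 19 bases: TGTGCTATGGACGGAAATG → Tm = 56°C (< 59°C)
First 20 bases: TGTGCTATGGACGGAAATGC → Tm = 60°C (≥ 59°C)
Each additional base adds 2°C (A/T) or 4°C (G/C), so Tm is non-decreasing in n; n = 20 is the first length to reach 59°C.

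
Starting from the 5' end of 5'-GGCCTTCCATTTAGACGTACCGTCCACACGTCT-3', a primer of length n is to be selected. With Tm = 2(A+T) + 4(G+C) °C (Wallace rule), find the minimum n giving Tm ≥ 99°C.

n = 32

First 31 bases: GGCCTTCCATTTAGACGTACCGTCCACACGT → Tm = 96°C (< 99°C)
First 32 bases: GGCCTTCCATTTAGACGTACCGTCCACACGTC → Tm = 100°C (≥ 99°C)
Since every base adds ≥2°C, Tm only increases with n, so the threshold is first crossed at n = 32.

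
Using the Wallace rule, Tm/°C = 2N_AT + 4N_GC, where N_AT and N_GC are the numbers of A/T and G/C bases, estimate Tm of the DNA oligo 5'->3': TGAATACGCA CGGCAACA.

54°C

Scanning the sequence gives C=5, A=7, T=2, G=4.
AT pairs contribute 9, GC pairs contribute 9.
Tm = 2(9) + 4(9) = 18 + 36 = 54°C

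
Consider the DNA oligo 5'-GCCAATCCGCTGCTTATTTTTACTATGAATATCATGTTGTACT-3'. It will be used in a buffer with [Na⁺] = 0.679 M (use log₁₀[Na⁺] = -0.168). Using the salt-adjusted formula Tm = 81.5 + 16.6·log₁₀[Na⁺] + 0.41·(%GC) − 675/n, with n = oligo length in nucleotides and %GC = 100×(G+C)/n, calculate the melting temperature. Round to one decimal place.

Length n = 43. T=18, G=6, A=10, C=9
G+C = 15, so %GC = 15/43 × 100 = 34.884%
Salt term: 16.6 × (-0.168) = -2.789
GC term: 0.41 × 34.884 = 14.302; length term: −675/43 = −15.698
Tm = 81.5 + (-2.789) + 14.302 − 15.698 = 77.315 → 77.3°C

77.3°C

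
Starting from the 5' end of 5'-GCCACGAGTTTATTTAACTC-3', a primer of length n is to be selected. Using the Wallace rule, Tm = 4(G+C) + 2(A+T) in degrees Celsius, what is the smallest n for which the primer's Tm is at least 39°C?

n = 14

First 13 bases: GCCACGAGTTTAT → Tm = 38°C (< 39°C)
First 14 bases: GCCACGAGTTTATT → Tm = 40°C (≥ 39°C)
Since every base adds ≥2°C, Tm only increases with n, so the threshold is first crossed at n = 14.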